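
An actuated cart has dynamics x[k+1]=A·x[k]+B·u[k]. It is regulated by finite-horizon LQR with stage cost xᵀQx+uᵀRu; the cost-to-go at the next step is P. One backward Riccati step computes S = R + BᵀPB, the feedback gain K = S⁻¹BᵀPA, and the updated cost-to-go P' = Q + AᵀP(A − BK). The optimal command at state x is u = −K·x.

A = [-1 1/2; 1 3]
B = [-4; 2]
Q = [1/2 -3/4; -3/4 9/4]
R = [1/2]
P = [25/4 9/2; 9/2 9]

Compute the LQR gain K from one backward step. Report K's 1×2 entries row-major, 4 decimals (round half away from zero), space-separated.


BᵀP = [-16.0000 0.0000]
S = R + BᵀPB = [1/2] + [64.0000] = [64.5000]
BᵀPA = [16.0000 -8.0000]
K = S⁻¹·BᵀPA = [0.2481 -0.1240]
A−BK = [-0.0078 0.0039; 0.5039 3.2481]
AᵀP(A−BK) = [2.2810 14.6095; 14.6095 95.0703]
P' = Q + AᵀP(A−BK) = [2.7810 13.8595; 13.8595 97.3203]
tr(P') = 100.1013

0.2481 -0.1240


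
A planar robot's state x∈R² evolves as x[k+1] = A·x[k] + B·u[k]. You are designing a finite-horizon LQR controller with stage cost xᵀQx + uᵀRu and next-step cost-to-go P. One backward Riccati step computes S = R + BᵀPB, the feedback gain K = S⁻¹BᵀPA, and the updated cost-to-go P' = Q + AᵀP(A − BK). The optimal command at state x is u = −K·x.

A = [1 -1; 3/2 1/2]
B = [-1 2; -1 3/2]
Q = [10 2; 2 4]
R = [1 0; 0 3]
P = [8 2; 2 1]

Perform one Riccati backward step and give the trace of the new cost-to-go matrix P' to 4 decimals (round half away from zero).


15.4734

BᵀP = [-10.0000 -3.0000; 19.0000 5.5000]
S = R + BᵀPB = [1 0; 0 3] + [13.0000 -24.5000; -24.5000 46.2500] = [14.0000 -24.5000; -24.5000 49.2500]
BᵀPA = [-14.5000 8.5000; 27.2500 -16.2500]
K = S⁻¹·BᵀPA = [-0.5210 0.2297; 0.2941 -0.2157]
A−BK = [-0.1092 -0.3389; 0.5378 1.0532]
AᵀP(A−BK) = [0.6807 -0.0420; -0.0420 0.7927]
P' = Q + AᵀP(A−BK) = [10.6807 1.9580; 1.9580 4.7927]
tr(P') = 15.4734


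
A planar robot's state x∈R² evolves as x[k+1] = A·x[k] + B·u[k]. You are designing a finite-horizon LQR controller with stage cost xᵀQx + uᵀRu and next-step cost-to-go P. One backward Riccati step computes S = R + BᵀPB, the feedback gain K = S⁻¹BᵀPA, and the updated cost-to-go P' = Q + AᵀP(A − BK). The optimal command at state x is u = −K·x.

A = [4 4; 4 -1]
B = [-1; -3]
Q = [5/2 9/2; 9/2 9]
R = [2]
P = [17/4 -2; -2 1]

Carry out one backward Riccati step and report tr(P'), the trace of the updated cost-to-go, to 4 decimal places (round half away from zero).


94.0385

BᵀP = [1.7500 -1.0000]
S = R + BᵀPB = [2] + [1.2500] = [3.2500]
BᵀPA = [3.0000 8.0000]
K = S⁻¹·BᵀPA = [0.9231 2.4615]
A−BK = [4.9231 6.4615; 6.7692 6.3846]
AᵀP(A−BK) = [17.2308 32.6154; 32.6154 65.3077]
P' = Q + AᵀP(A−BK) = [19.7308 37.1154; 37.1154 74.3077]
tr(P') = 94.0385


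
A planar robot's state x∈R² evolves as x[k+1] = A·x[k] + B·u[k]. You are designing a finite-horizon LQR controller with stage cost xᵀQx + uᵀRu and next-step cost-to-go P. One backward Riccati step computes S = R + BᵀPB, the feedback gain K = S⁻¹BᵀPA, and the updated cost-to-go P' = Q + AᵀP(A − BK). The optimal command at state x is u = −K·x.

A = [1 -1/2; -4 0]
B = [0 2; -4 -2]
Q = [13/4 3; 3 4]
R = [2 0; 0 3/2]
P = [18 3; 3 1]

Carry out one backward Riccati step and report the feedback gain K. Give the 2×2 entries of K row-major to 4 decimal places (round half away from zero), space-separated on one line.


BᵀP = [-12.0000 -4.0000; 30.0000 4.0000]
S = R + BᵀPB = [2 0; 0 3/2] + [16.0000 -16.0000; -16.0000 52.0000] = [18.0000 -16.0000; -16.0000 53.5000]
BᵀPA = [4.0000 6.0000; 14.0000 -15.0000]
K = S⁻¹·BᵀPA = [0.6195 0.1146; 0.4470 -0.2461]
A−BK = [0.1061 -0.0078; -0.6280 -0.0339]
AᵀP(A−BK) = [1.2645 -0.0127; -0.0127 0.1209]
P' = Q + AᵀP(A−BK) = [4.5145 2.9873; 2.9873 4.1209]
tr(P') = 8.6354

0.6195 0.1146 0.4470 -0.2461


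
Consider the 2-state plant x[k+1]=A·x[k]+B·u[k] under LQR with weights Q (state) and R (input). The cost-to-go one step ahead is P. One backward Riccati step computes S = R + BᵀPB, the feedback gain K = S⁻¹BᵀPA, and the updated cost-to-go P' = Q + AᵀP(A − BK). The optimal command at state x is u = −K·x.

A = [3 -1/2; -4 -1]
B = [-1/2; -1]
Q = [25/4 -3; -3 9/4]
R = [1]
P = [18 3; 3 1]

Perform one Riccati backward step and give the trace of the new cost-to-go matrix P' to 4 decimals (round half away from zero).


44.2368

BᵀP = [-12.0000 -2.5000]
S = R + BᵀPB = [1] + [8.5000] = [9.5000]
BᵀPA = [-26.0000 8.5000]
K = S⁻¹·BᵀPA = [-2.7368 0.8947]
A−BK = [1.6316 -0.0526; -6.7368 -0.1053]
AᵀP(A−BK) = [34.8421 -2.7368; -2.7368 0.8947]
P' = Q + AᵀP(A−BK) = [41.0921 -5.7368; -5.7368 3.1447]
tr(P') = 44.2368


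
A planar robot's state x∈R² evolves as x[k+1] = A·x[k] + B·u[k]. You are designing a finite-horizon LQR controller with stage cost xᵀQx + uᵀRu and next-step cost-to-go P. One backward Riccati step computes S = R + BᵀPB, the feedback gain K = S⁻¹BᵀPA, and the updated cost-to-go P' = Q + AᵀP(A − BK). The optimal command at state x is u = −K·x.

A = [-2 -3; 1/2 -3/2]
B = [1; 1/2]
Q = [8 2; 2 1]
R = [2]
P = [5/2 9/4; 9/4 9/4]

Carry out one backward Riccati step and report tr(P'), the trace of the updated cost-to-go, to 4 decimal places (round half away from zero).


23.9081

BᵀP = [3.6250 3.3750]
S = R + BᵀPB = [2] + [5.3125] = [7.3125]
BᵀPA = [-5.5625 -15.9375]
K = S⁻¹·BᵀPA = [-0.7607 -2.1795]
A−BK = [-1.2393 -0.8205; 0.8803 -0.4103]
AᵀP(A−BK) = [1.8312 4.5641; 4.5641 13.0769]
P' = Q + AᵀP(A−BK) = [9.8312 6.5641; 6.5641 14.0769]
tr(P') = 23.9081


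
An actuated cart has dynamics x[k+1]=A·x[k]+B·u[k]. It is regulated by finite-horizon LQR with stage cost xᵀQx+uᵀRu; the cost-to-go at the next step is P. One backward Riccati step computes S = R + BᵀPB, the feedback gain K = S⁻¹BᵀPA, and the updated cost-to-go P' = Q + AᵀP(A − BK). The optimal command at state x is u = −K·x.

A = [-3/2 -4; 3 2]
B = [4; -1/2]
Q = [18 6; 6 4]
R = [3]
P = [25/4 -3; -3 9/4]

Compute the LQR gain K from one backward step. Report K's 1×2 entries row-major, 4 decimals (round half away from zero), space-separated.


BᵀP = [26.5000 -13.1250]
S = R + BᵀPB = [3] + [112.5625] = [115.5625]
BᵀPA = [-79.1250 -132.2500]
K = S⁻¹·BᵀPA = [-0.6847 -1.1444]
A−BK = [1.2388 0.5776; 2.6577 1.4278]
AᵀP(A−BK) = [7.1361 5.4492; 5.4492 5.6528]
P' = Q + AᵀP(A−BK) = [25.1361 11.4492; 11.4492 9.6528]
tr(P') = 34.7888

-0.6847 -1.1444


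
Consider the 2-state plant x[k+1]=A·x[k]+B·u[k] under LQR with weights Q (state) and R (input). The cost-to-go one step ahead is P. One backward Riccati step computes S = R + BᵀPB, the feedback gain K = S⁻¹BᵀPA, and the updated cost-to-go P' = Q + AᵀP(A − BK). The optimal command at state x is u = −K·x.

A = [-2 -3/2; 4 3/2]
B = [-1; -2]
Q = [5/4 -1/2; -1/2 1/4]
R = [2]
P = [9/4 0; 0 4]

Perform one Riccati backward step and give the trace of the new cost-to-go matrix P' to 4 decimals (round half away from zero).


BᵀP = [-2.2500 -8.0000]
S = R + BᵀPB = [2] + [18.2500] = [20.2500]
BᵀPA = [-27.5000 -8.6250]
K = S⁻¹·BᵀPA = [-1.3580 -0.4259]
A−BK = [-3.3580 -1.9259; 1.2840 0.6481]
AᵀP(A−BK) = [35.6543 19.0370; 19.0370 10.3889]
P' = Q + AᵀP(A−BK) = [36.9043 18.5370; 18.5370 10.6389]
tr(P') = 47.5432

47.5432


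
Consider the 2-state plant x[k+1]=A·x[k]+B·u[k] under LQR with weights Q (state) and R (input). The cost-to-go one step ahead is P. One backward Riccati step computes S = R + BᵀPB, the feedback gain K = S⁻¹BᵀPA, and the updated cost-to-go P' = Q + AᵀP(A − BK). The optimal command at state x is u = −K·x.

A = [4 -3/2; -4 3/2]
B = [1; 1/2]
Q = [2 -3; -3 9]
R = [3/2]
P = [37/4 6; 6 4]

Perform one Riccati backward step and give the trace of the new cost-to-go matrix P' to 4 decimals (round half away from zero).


15.2412

BᵀP = [12.2500 8.0000]
S = R + BᵀPB = [3/2] + [16.2500] = [17.7500]
BᵀPA = [17.0000 -6.3750]
K = S⁻¹·BᵀPA = [0.9577 -0.3592]
A−BK = [3.0423 -1.1408; -4.4789 1.6796]
AᵀP(A−BK) = [3.7183 -1.3944; -1.3944 0.5229]
P' = Q + AᵀP(A−BK) = [5.7183 -4.3944; -4.3944 9.5229]
tr(P') = 15.2412


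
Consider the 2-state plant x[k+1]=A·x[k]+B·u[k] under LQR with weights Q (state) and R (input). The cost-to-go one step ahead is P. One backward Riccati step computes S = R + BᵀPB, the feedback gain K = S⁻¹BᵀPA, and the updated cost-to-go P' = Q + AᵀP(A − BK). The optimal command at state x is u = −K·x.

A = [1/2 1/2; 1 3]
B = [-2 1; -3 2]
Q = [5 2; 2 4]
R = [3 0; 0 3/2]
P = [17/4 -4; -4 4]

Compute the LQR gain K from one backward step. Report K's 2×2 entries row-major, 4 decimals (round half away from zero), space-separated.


BᵀP = [3.5000 -4.0000; -3.7500 4.0000]
S = R + BᵀPB = [3 0; 0 3/2] + [5.0000 -4.5000; -4.5000 4.2500] = [8.0000 -4.5000; -4.5000 5.7500]
BᵀPA = [-2.2500 -10.2500; 2.1250 10.1250]
K = S⁻¹·BᵀPA = [-0.1311 -0.5194; 0.2670 1.3544]
A−BK = [-0.0291 -1.8932; 0.0728 -1.2670]
AᵀP(A−BK) = [0.2002 1.0158; 1.0158 6.0255]
P' = Q + AᵀP(A−BK) = [5.2002 3.0158; 3.0158 10.0255]
tr(P') = 15.2257

-0.1311 -0.5194 0.2670 1.3544


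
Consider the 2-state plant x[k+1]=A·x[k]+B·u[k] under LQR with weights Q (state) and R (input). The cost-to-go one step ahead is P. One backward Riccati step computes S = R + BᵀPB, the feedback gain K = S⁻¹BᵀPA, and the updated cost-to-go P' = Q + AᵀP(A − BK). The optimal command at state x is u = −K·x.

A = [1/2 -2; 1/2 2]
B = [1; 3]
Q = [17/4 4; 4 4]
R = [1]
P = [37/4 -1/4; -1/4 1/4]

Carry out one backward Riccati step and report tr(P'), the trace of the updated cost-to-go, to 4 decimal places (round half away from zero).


BᵀP = [8.5000 0.5000]
S = R + BᵀPB = [1] + [10.0000] = [11.0000]
BᵀPA = [4.5000 -16.0000]
K = S⁻¹·BᵀPA = [0.4091 -1.4545]
A−BK = [0.0909 -0.5455; -0.7273 6.3636]
AᵀP(A−BK) = [0.4091 -2.4545; -2.4545 16.7273]
P' = Q + AᵀP(A−BK) = [4.6591 1.5455; 1.5455 20.7273]
tr(P') = 25.3864

25.3864


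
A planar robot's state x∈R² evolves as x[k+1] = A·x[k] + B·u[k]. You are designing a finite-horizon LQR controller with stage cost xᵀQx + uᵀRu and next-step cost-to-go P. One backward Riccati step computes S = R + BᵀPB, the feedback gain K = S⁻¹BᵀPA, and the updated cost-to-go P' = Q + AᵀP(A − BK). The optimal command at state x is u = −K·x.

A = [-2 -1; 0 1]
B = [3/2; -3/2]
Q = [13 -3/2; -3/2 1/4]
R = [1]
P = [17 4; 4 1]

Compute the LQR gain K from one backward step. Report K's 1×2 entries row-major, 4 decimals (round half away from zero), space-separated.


-1.6596 -0.6383

BᵀP = [19.5000 4.5000]
S = R + BᵀPB = [1] + [22.5000] = [23.5000]
BᵀPA = [-39.0000 -15.0000]
K = S⁻¹·BᵀPA = [-1.6596 -0.6383]
A−BK = [0.4894 -0.0426; -2.4894 0.0426]
AᵀP(A−BK) = [3.2766 1.1064; 1.1064 0.4255]
P' = Q + AᵀP(A−BK) = [16.2766 -0.3936; -0.3936 0.6755]
tr(P') = 16.9521


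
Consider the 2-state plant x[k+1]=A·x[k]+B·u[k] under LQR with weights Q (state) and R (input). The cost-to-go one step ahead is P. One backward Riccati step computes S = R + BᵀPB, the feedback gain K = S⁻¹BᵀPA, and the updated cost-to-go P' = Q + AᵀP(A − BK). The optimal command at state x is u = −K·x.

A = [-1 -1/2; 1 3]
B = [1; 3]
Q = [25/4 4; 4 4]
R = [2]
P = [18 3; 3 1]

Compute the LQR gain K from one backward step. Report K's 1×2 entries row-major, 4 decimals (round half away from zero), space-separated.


BᵀP = [27.0000 6.0000]
S = R + BᵀPB = [2] + [45.0000] = [47.0000]
BᵀPA = [-21.0000 4.5000]
K = S⁻¹·BᵀPA = [-0.4468 0.0957]
A−BK = [-0.5532 -0.5957; 2.3404 2.7128]
AᵀP(A−BK) = [3.6170 3.5106; 3.5106 4.0691]
P' = Q + AᵀP(A−BK) = [9.8670 7.5106; 7.5106 8.0691]
tr(P') = 17.9362

-0.4468 0.0957


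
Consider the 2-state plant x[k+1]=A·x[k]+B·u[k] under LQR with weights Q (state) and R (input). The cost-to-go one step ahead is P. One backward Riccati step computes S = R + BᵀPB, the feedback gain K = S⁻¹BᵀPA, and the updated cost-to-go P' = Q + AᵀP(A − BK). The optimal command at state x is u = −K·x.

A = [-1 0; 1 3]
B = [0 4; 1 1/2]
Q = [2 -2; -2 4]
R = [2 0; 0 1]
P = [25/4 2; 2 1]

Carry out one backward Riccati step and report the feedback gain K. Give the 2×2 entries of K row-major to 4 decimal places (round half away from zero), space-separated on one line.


0.1546 0.4344 -0.1722 0.1996

BᵀP = [2.0000 1.0000; 26.0000 8.5000]
S = R + BᵀPB = [2 0; 0 1] + [1.0000 8.5000; 8.5000 108.2500] = [3.0000 8.5000; 8.5000 109.2500]
BᵀPA = [-1.0000 3.0000; -17.5000 25.5000]
K = S⁻¹·BᵀPA = [0.1546 0.4344; -0.1722 0.1996]
A−BK = [-0.3112 -0.7984; 0.9315 2.4658]
AᵀP(A−BK) = [0.3909 0.9276; 0.9276 2.6067]
P' = Q + AᵀP(A−BK) = [2.3909 -1.0724; -1.0724 6.6067]
tr(P') = 8.9976


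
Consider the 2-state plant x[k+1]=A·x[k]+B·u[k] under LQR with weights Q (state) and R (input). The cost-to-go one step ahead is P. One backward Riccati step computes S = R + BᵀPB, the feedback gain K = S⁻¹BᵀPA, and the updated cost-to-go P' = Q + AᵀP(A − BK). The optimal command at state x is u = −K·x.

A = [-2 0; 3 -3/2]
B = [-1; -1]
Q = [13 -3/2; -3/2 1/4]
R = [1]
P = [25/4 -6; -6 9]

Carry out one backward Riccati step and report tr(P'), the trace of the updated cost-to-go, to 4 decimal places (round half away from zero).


BᵀP = [-0.2500 -3.0000]
S = R + BᵀPB = [1] + [3.2500] = [4.2500]
BᵀPA = [-8.5000 4.5000]
K = S⁻¹·BᵀPA = [-2.0000 1.0588]
A−BK = [-4.0000 1.0588; 1.0000 -0.4412]
AᵀP(A−BK) = [161.0000 -49.5000; -49.5000 15.4853]
P' = Q + AᵀP(A−BK) = [174.0000 -51.0000; -51.0000 15.7353]
tr(P') = 189.7353

189.7353


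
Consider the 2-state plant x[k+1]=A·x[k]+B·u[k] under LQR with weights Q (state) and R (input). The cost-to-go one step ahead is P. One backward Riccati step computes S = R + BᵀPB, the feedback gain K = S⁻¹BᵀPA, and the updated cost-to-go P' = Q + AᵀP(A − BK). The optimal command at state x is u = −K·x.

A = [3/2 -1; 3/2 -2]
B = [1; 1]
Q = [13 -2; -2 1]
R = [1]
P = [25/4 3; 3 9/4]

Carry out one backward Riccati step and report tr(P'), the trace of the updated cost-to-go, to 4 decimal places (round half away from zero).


BᵀP = [9.2500 5.2500]
S = R + BᵀPB = [1] + [14.5000] = [15.5000]
BᵀPA = [21.7500 -19.7500]
K = S⁻¹·BᵀPA = [1.4032 -1.2742]
A−BK = [0.0968 0.2742; 0.0968 -0.7258]
AᵀP(A−BK) = [2.1048 -1.9113; -1.9113 2.0847]
P' = Q + AᵀP(A−BK) = [15.1048 -3.9113; -3.9113 3.0847]
tr(P') = 18.1895

18.1895


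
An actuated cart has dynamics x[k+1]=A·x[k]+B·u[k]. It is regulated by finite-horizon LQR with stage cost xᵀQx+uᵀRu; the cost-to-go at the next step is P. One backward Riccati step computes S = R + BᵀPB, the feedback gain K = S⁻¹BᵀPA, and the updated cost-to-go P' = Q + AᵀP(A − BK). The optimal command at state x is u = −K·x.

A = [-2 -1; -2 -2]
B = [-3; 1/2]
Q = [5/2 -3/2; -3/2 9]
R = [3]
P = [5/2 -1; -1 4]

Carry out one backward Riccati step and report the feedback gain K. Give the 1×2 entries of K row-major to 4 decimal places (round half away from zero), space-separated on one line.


0.2034 -0.0678

BᵀP = [-8.0000 5.0000]
S = R + BᵀPB = [3] + [26.5000] = [29.5000]
BᵀPA = [6.0000 -2.0000]
K = S⁻¹·BᵀPA = [0.2034 -0.0678]
A−BK = [-1.3898 -1.2034; -2.1017 -1.9661]
AᵀP(A−BK) = [16.7797 15.4068; 15.4068 14.3644]
P' = Q + AᵀP(A−BK) = [19.2797 13.9068; 13.9068 23.3644]
tr(P') = 42.6441


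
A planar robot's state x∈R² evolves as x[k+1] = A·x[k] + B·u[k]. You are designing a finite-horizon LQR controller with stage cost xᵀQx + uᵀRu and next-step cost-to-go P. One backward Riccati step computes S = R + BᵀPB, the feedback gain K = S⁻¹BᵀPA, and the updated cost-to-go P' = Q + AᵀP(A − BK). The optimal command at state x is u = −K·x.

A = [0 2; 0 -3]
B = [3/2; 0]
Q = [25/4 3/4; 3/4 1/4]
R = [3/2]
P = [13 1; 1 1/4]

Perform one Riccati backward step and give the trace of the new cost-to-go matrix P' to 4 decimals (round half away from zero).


10.0427

BᵀP = [19.5000 1.5000]
S = R + BᵀPB = [3/2] + [29.2500] = [30.7500]
BᵀPA = [0.0000 34.5000]
K = S⁻¹·BᵀPA = [0.0000 1.1220]
A−BK = [0.0000 0.3171; 0.0000 -3.0000]
AᵀP(A−BK) = [0.0000 0.0000; 0.0000 3.5427]
P' = Q + AᵀP(A−BK) = [6.2500 0.7500; 0.7500 3.7927]
tr(P') = 10.0427


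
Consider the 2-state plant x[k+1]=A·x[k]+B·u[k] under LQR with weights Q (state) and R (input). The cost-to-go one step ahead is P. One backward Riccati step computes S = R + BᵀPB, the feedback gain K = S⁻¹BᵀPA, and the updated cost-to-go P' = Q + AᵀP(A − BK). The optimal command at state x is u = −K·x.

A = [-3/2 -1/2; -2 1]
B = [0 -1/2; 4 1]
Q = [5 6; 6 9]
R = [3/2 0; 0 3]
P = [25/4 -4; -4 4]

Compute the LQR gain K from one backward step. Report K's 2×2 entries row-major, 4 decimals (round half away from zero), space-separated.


-0.2795 0.2917 0.4295 0.2039

BᵀP = [-16.0000 16.0000; -7.1250 6.0000]
S = R + BᵀPB = [3/2 0; 0 3] + [64.0000 24.0000; 24.0000 9.5625] = [65.5000 24.0000; 24.0000 12.5625]
BᵀPA = [-8.0000 24.0000; -1.3125 9.5625]
K = S⁻¹·BᵀPA = [-0.2795 0.2917; 0.4295 0.2039]
A−BK = [-1.2852 -0.3980; -1.3114 -0.3707]
AᵀP(A−BK) = [4.3900 1.2886; 1.2886 0.6118]
P' = Q + AᵀP(A−BK) = [9.3900 7.2886; 7.2886 9.6118]
tr(P') = 19.0019


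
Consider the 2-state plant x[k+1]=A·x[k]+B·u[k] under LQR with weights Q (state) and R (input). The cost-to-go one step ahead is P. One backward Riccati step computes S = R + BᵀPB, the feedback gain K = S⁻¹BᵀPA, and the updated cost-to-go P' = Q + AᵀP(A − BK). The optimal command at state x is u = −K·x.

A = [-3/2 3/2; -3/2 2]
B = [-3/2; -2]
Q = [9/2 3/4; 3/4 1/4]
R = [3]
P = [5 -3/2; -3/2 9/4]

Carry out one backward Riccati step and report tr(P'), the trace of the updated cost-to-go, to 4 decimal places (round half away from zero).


9.4868

BᵀP = [-4.5000 -2.2500]
S = R + BᵀPB = [3] + [11.2500] = [14.2500]
BᵀPA = [10.1250 -11.2500]
K = S⁻¹·BᵀPA = [0.7105 -0.7895]
A−BK = [-0.4342 0.3158; -0.0789 0.4211]
AᵀP(A−BK) = [2.3684 -2.1316; -2.1316 2.3684]
P' = Q + AᵀP(A−BK) = [6.8684 -1.3816; -1.3816 2.6184]
tr(P') = 9.4868


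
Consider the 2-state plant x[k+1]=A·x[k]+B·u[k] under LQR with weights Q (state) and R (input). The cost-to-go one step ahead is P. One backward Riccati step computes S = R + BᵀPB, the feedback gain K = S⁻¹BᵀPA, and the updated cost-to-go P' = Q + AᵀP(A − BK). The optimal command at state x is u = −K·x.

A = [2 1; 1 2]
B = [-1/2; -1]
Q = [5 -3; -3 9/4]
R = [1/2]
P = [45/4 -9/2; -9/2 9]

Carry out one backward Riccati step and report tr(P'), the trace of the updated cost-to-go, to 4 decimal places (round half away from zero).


BᵀP = [-1.1250 -6.7500]
S = R + BᵀPB = [1/2] + [7.3125] = [7.8125]
BᵀPA = [-9.0000 -14.6250]
K = S⁻¹·BᵀPA = [-1.1520 -1.8720]
A−BK = [1.4240 0.0640; -0.1520 0.1280]
AᵀP(A−BK) = [25.6320 1.1520; 1.1520 1.8720]
P' = Q + AᵀP(A−BK) = [30.6320 -1.8480; -1.8480 4.1220]
tr(P') = 34.7540

34.7540


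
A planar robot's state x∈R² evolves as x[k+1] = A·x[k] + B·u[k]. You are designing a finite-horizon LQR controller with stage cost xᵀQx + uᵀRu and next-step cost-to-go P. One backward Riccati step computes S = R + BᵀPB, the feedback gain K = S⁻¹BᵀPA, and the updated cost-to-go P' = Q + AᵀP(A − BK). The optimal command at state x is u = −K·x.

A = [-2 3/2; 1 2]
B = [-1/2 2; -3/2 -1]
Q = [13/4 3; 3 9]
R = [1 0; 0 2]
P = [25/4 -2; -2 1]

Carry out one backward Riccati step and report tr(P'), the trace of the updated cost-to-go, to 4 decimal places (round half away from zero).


BᵀP = [-0.1250 -0.5000; 14.5000 -5.0000]
S = R + BᵀPB = [1 0; 0 2] + [0.8125 0.2500; 0.2500 34.0000] = [1.8125 0.2500; 0.2500 36.0000]
BᵀPA = [-0.2500 -1.1875; -34.0000 11.7500]
K = S⁻¹·BᵀPA = [-0.0077 -0.7009; -0.9444 0.3313]
A−BK = [-0.1151 0.4871; 0.0441 1.2800]
AᵀP(A−BK) = [1.8888 -0.6625; -0.6625 1.3380]
P' = Q + AᵀP(A−BK) = [5.1388 2.3375; 2.3375 10.3380]
tr(P') = 15.4767

15.4767


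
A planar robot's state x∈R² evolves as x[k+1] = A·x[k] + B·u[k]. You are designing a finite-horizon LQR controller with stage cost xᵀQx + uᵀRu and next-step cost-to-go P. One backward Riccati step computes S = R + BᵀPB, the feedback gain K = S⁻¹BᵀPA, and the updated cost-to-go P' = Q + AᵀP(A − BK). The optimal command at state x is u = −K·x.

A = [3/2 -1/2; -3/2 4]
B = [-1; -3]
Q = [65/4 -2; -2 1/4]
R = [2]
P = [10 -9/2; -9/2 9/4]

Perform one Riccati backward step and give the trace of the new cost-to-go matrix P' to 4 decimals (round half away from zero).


BᵀP = [3.5000 -2.2500]
S = R + BᵀPB = [2] + [3.2500] = [5.2500]
BᵀPA = [8.6250 -10.7500]
K = S⁻¹·BᵀPA = [1.6429 -2.0476]
A−BK = [3.1429 -2.5476; 3.4286 -2.1429]
AᵀP(A−BK) = [33.6429 -33.7143; -33.7143 34.4881]
P' = Q + AᵀP(A−BK) = [49.8929 -35.7143; -35.7143 34.7381]
tr(P') = 84.6310

84.6310


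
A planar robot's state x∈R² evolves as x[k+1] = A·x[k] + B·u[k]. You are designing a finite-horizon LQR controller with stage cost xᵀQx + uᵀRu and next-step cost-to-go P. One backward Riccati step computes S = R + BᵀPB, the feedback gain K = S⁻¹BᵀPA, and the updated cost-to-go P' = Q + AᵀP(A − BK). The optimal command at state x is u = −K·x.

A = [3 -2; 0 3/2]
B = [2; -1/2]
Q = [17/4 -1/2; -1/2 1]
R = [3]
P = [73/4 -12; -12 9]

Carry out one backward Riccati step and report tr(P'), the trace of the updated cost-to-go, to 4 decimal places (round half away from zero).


BᵀP = [42.5000 -28.5000]
S = R + BᵀPB = [3] + [99.2500] = [102.2500]
BᵀPA = [127.5000 -127.7500]
K = S⁻¹·BᵀPA = [1.2469 -1.2494]
A−BK = [0.5061 0.4988; 0.6235 0.8753]
AᵀP(A−BK) = [5.2647 -4.2029; -4.2029 5.6406]
P' = Q + AᵀP(A−BK) = [9.5147 -4.7029; -4.7029 6.6406]
tr(P') = 16.1553

16.1553


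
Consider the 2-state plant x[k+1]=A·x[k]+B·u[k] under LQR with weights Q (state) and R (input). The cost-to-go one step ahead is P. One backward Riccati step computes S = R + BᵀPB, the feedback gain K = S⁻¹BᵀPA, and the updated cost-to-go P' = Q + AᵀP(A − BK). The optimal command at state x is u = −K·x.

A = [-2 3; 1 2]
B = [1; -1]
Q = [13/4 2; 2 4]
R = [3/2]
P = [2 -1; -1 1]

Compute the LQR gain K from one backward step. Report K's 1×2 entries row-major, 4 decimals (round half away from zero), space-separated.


BᵀP = [3.0000 -2.0000]
S = R + BᵀPB = [3/2] + [5.0000] = [6.5000]
BᵀPA = [-8.0000 5.0000]
K = S⁻¹·BᵀPA = [-1.2308 0.7692]
A−BK = [-0.7692 2.2308; -0.2308 2.7692]
AᵀP(A−BK) = [3.1538 -2.8462; -2.8462 6.1538]
P' = Q + AᵀP(A−BK) = [6.4038 -0.8462; -0.8462 10.1538]
tr(P') = 16.5577

-1.2308 0.7692


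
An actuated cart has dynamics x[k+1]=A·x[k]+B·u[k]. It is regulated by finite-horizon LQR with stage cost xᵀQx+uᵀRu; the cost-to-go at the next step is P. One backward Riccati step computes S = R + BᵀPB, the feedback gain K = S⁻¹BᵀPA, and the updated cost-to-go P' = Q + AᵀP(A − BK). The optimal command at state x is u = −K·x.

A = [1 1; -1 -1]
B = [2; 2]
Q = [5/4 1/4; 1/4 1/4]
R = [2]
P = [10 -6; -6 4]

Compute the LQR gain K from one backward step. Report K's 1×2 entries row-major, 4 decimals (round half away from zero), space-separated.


1.2000 1.2000

BᵀP = [8.0000 -4.0000]
S = R + BᵀPB = [2] + [8.0000] = [10.0000]
BᵀPA = [12.0000 12.0000]
K = S⁻¹·BᵀPA = [1.2000 1.2000]
A−BK = [-1.4000 -1.4000; -3.4000 -3.4000]
AᵀP(A−BK) = [11.6000 11.6000; 11.6000 11.6000]
P' = Q + AᵀP(A−BK) = [12.8500 11.8500; 11.8500 11.8500]
tr(P') = 24.7000


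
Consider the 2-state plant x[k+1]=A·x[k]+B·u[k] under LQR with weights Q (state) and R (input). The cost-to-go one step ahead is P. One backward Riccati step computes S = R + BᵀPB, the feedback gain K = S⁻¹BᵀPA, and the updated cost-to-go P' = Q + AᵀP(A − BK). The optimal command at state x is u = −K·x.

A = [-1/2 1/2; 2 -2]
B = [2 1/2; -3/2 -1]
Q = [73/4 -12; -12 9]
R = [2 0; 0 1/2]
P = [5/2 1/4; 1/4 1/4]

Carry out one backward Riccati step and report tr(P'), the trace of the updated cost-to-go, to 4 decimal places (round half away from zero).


BᵀP = [4.6250 0.1250; 1.0000 -0.1250]
S = R + BᵀPB = [2 0; 0 1/2] + [9.0625 2.1875; 2.1875 0.6250] = [11.0625 2.1875; 2.1875 1.1250]
BᵀPA = [-2.0625 2.0625; -0.7500 0.7500]
K = S⁻¹·BᵀPA = [-0.0887 0.0887; -0.4941 0.4941]
A−BK = [-0.0755 0.0755; 1.3728 -1.3728]
AᵀP(A−BK) = [0.5714 -0.5714; -0.5714 0.5714]
P' = Q + AᵀP(A−BK) = [18.8214 -12.5714; -12.5714 9.5714]
tr(P') = 28.3928

28.3928


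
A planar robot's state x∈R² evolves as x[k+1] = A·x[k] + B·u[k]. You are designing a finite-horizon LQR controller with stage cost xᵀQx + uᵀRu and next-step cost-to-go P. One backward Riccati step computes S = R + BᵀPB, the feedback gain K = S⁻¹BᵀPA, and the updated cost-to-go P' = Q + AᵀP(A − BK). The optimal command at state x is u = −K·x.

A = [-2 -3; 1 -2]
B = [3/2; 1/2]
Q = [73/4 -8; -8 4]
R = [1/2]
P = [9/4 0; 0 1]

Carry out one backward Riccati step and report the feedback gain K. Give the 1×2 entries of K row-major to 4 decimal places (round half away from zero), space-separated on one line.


-1.0753 -1.9140

BᵀP = [3.3750 0.5000]
S = R + BᵀPB = [1/2] + [5.3125] = [5.8125]
BᵀPA = [-6.2500 -11.1250]
K = S⁻¹·BᵀPA = [-1.0753 -1.9140]
A−BK = [-0.3871 -0.1290; 1.5376 -1.0430]
AᵀP(A−BK) = [3.2796 -0.4624; -0.4624 2.9570]
P' = Q + AᵀP(A−BK) = [21.5296 -8.4624; -8.4624 6.9570]
tr(P') = 28.4866


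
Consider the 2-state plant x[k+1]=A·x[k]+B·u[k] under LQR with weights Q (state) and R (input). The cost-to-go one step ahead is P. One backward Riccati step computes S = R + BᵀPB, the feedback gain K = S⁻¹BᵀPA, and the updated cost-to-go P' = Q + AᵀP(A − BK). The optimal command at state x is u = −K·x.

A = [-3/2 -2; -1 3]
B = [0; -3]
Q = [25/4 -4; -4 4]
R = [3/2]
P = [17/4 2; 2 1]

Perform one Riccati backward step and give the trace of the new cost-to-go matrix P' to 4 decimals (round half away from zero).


14.2411

BᵀP = [-6.0000 -3.0000]
S = R + BᵀPB = [3/2] + [9.0000] = [10.5000]
BᵀPA = [12.0000 3.0000]
K = S⁻¹·BᵀPA = [1.1429 0.2857]
A−BK = [-1.5000 -2.0000; 2.4286 3.8571]
AᵀP(A−BK) = [2.8482 1.3214; 1.3214 1.1429]
P' = Q + AᵀP(A−BK) = [9.0982 -2.6786; -2.6786 5.1429]
tr(P') = 14.2411


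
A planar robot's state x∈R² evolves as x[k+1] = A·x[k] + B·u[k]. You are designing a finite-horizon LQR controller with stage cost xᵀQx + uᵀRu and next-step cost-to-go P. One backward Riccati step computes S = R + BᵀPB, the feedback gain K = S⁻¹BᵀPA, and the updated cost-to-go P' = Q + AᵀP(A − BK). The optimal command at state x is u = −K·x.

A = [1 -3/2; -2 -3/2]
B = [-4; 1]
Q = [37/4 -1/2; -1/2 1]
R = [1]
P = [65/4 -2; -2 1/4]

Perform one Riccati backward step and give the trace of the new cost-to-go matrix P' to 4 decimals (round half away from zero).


BᵀP = [-67.0000 8.2500]
S = R + BᵀPB = [1] + [276.2500] = [277.2500]
BᵀPA = [-83.5000 88.1250]
K = S⁻¹·BᵀPA = [-0.3012 0.3179]
A−BK = [-0.2047 -0.2286; -1.6988 -1.8179]
AᵀP(A−BK) = [0.1021 -0.0842; -0.0842 0.1141]
P' = Q + AᵀP(A−BK) = [9.3521 -0.5842; -0.5842 1.1141]
tr(P') = 10.4662

10.4662


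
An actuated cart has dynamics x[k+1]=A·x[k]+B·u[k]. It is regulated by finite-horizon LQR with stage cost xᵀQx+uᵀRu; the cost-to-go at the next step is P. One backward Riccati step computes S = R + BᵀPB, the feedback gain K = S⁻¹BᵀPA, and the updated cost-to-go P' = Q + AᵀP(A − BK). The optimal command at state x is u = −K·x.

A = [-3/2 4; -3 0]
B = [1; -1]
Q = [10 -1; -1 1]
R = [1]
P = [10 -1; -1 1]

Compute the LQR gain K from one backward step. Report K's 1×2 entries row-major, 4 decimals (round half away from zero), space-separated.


-0.7500 3.1429

BᵀP = [11.0000 -2.0000]
S = R + BᵀPB = [1] + [13.0000] = [14.0000]
BᵀPA = [-10.5000 44.0000]
K = S⁻¹·BᵀPA = [-0.7500 3.1429]
A−BK = [-0.7500 0.8571; -3.7500 3.1429]
AᵀP(A−BK) = [14.6250 -15.0000; -15.0000 21.7143]
P' = Q + AᵀP(A−BK) = [24.6250 -16.0000; -16.0000 22.7143]
tr(P') = 47.3393


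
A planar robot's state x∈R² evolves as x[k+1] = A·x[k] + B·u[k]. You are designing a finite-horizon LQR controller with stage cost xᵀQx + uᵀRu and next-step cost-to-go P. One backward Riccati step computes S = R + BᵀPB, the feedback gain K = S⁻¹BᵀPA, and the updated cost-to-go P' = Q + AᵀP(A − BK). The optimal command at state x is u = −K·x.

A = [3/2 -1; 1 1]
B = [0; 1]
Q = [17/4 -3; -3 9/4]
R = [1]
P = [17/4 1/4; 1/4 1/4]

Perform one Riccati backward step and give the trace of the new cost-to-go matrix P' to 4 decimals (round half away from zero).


20.7500

BᵀP = [0.2500 0.2500]
S = R + BᵀPB = [1] + [0.2500] = [1.2500]
BᵀPA = [0.6250 0.0000]
K = S⁻¹·BᵀPA = [0.5000 0.0000]
A−BK = [1.5000 -1.0000; 0.5000 1.0000]
AᵀP(A−BK) = [10.2500 -6.0000; -6.0000 4.0000]
P' = Q + AᵀP(A−BK) = [14.5000 -9.0000; -9.0000 6.2500]
tr(P') = 20.7500


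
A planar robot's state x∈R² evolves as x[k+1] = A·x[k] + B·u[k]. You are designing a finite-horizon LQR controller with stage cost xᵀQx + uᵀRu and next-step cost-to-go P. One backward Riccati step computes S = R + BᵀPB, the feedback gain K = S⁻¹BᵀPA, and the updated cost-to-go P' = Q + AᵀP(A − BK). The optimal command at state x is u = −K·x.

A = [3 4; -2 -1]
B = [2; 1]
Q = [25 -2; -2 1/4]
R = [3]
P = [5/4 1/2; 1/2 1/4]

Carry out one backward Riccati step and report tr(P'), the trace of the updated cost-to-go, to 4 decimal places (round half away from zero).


32.3537

BᵀP = [3.0000 1.2500]
S = R + BᵀPB = [3] + [7.2500] = [10.2500]
BᵀPA = [6.5000 10.7500]
K = S⁻¹·BᵀPA = [0.6341 1.0488]
A−BK = [1.7317 1.9024; -2.6341 -2.0488]
AᵀP(A−BK) = [2.1280 3.1829; 3.1829 4.9756]
P' = Q + AᵀP(A−BK) = [27.1280 1.1829; 1.1829 5.2256]
tr(P') = 32.3537


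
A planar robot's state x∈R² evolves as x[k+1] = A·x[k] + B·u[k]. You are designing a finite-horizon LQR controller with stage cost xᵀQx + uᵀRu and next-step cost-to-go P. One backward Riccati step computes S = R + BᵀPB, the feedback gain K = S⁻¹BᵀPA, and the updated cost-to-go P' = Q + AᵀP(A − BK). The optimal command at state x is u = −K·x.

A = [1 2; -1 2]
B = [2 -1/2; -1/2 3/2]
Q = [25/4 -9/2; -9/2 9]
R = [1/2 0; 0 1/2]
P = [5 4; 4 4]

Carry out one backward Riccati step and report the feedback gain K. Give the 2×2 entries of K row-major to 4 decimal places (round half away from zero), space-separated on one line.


BᵀP = [8.0000 6.0000; 3.5000 4.0000]
S = R + BᵀPB = [1/2 0; 0 1/2] + [13.0000 5.0000; 5.0000 4.2500] = [13.5000 5.0000; 5.0000 4.7500]
BᵀPA = [2.0000 28.0000; -0.5000 15.0000]
K = S⁻¹·BᵀPA = [0.3067 1.4824; -0.4281 1.5974]
A−BK = [0.1725 -0.1661; -0.2045 0.3450]
AᵀP(A−BK) = [0.1725 -0.1661; -0.1661 2.5304]
P' = Q + AᵀP(A−BK) = [6.4225 -4.6661; -4.6661 11.5304]
tr(P') = 17.9529

0.3067 1.4824 -0.4281 1.5974


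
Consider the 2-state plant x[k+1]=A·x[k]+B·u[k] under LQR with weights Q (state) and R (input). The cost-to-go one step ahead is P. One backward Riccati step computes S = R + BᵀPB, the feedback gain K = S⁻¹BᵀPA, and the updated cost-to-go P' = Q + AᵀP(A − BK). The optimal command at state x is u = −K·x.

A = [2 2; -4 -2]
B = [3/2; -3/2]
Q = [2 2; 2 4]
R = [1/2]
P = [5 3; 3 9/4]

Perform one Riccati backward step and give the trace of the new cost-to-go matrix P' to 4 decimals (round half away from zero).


BᵀP = [3.0000 1.1250]
S = R + BᵀPB = [1/2] + [2.8125] = [3.3125]
BᵀPA = [1.5000 3.7500]
K = S⁻¹·BᵀPA = [0.4528 1.1321]
A−BK = [1.3208 0.3019; -3.3208 -0.3019]
AᵀP(A−BK) = [7.3208 0.3019; 0.3019 0.7547]
P' = Q + AᵀP(A−BK) = [9.3208 2.3019; 2.3019 4.7547]
tr(P') = 14.0755

14.0755


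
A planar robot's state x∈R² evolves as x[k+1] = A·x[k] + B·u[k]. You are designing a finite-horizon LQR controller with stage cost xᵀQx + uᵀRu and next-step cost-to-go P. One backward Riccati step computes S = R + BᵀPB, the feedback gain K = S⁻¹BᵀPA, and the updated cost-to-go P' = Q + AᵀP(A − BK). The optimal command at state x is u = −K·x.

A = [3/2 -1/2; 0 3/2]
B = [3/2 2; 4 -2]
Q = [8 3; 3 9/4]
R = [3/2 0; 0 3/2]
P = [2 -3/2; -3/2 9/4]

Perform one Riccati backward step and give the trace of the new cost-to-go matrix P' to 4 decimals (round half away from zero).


10.9722

BᵀP = [-3.0000 6.7500; 7.0000 -7.5000]
S = R + BᵀPB = [3/2 0; 0 3/2] + [22.5000 -19.5000; -19.5000 29.0000] = [24.0000 -19.5000; -19.5000 30.5000]
BᵀPA = [-4.5000 11.6250; 10.5000 -14.7500]
K = S⁻¹·BᵀPA = [0.1919 0.1903; 0.4670 -0.3619]
A−BK = [0.2783 -0.0616; 0.1663 0.0149]
AᵀP(A−BK) = [0.4606 -0.2183; -0.2183 0.2617]
P' = Q + AᵀP(A−BK) = [8.4606 2.7817; 2.7817 2.5117]
tr(P') = 10.9722


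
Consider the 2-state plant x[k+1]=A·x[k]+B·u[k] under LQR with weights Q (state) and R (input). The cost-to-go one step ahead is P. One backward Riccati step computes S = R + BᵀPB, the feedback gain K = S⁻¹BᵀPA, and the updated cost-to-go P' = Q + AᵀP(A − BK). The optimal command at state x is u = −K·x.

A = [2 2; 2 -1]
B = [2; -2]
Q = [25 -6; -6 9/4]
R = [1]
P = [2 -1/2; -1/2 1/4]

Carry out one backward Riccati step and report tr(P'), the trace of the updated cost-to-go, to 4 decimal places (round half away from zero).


29.5536

BᵀP = [5.0000 -1.5000]
S = R + BᵀPB = [1] + [13.0000] = [14.0000]
BᵀPA = [7.0000 11.5000]
K = S⁻¹·BᵀPA = [0.5000 0.8214]
A−BK = [1.0000 0.3571; 3.0000 0.6429]
AᵀP(A−BK) = [1.5000 0.7500; 0.7500 0.8036]
P' = Q + AᵀP(A−BK) = [26.5000 -5.2500; -5.2500 3.0536]
tr(P') = 29.5536


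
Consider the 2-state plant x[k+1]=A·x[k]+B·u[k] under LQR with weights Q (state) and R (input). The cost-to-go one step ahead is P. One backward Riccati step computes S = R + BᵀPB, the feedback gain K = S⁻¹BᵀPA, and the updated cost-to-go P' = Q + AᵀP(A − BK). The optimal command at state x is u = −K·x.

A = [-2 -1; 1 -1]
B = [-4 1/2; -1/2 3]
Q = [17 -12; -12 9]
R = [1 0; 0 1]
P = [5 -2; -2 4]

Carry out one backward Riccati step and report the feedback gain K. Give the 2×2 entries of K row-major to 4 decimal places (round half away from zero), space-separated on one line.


BᵀP = [-19.0000 6.0000; -3.5000 11.0000]
S = R + BᵀPB = [1 0; 0 1] + [73.0000 8.5000; 8.5000 31.2500] = [74.0000 8.5000; 8.5000 32.2500]
BᵀPA = [44.0000 13.0000; 18.0000 -7.5000]
K = S⁻¹·BᵀPA = [0.5470 0.2087; 0.4140 -0.2876]
A−BK = [-0.0188 -0.0214; 0.0317 -0.0329]
AᵀP(A−BK) = [0.4788 -0.0069; -0.0069 0.1301]
P' = Q + AᵀP(A−BK) = [17.4788 -12.0069; -12.0069 9.1301]
tr(P') = 26.6088

0.5470 0.2087 0.4140 -0.2876


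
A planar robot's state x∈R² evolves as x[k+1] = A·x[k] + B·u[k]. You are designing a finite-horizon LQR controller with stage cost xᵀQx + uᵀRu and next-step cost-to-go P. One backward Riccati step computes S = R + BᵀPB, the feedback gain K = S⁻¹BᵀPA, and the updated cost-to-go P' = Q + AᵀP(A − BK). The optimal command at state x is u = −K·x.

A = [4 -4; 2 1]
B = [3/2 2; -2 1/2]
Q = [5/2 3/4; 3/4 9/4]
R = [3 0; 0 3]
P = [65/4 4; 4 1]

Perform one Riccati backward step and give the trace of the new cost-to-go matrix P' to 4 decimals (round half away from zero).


BᵀP = [16.3750 4.0000; 34.5000 8.5000]
S = R + BᵀPB = [3 0; 0 3] + [16.5625 34.7500; 34.7500 73.2500] = [19.5625 34.7500; 34.7500 76.2500]
BᵀPA = [73.5000 -61.5000; 155.0000 -129.5000]
K = S⁻¹·BᵀPA = [0.7678 -0.6662; 1.6829 -1.3948]
A−BK = [-0.5175 -0.2112; 2.6942 0.3650]
AᵀP(A−BK) = [10.7215 -8.8484; -8.8484 7.4088]
P' = Q + AᵀP(A−BK) = [13.2215 -8.0984; -8.0984 9.6588]
tr(P') = 22.8804

22.8804


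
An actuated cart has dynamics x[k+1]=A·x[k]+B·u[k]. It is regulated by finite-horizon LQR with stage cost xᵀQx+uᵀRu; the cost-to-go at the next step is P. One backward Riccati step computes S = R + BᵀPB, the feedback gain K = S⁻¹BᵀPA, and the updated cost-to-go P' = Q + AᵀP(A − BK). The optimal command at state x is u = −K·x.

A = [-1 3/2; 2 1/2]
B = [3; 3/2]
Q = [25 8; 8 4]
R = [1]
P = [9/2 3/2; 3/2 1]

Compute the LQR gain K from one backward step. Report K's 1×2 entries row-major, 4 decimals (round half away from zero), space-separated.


-0.0655 0.4651

BᵀP = [15.7500 6.0000]
S = R + BᵀPB = [1] + [56.2500] = [57.2500]
BᵀPA = [-3.7500 26.6250]
K = S⁻¹·BᵀPA = [-0.0655 0.4651]
A−BK = [-0.8035 0.1048; 2.0983 -0.1976]
AᵀP(A−BK) = [2.2544 -0.2560; -0.2560 0.2426]
P' = Q + AᵀP(A−BK) = [27.2544 7.7440; 7.7440 4.2426]
tr(P') = 31.4970


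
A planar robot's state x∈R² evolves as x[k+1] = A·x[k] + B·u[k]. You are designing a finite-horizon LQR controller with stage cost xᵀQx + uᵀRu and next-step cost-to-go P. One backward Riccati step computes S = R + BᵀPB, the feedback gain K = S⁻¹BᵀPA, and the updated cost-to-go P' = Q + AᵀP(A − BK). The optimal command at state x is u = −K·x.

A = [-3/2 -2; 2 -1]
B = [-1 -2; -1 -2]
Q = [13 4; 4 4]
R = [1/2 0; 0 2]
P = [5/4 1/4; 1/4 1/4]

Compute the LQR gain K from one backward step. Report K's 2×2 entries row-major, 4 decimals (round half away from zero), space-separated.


0.2778 0.7778 0.1389 0.3889

BᵀP = [-1.5000 -0.5000; -3.0000 -1.0000]
S = R + BᵀPB = [1/2 0; 0 2] + [2.0000 4.0000; 4.0000 8.0000] = [2.5000 4.0000; 4.0000 10.0000]
BᵀPA = [1.2500 3.5000; 2.5000 7.0000]
K = S⁻¹·BᵀPA = [0.2778 0.7778; 0.1389 0.3889]
A−BK = [-0.9444 -0.4444; 2.5556 0.5556]
AᵀP(A−BK) = [1.6181 0.6806; 0.6806 0.8056]
P' = Q + AᵀP(A−BK) = [14.6181 4.6806; 4.6806 4.8056]
tr(P') = 19.4236


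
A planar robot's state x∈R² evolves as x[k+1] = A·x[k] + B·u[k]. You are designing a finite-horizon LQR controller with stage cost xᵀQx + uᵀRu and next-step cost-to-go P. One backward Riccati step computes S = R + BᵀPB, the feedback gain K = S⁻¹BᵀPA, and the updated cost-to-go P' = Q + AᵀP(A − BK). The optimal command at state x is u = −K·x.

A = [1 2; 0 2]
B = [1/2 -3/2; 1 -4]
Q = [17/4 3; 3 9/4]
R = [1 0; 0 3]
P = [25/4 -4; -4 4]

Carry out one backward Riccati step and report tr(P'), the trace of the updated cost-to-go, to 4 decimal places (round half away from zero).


BᵀP = [-0.8750 2.0000; 6.6250 -10.0000]
S = R + BᵀPB = [1 0; 0 3] + [1.5625 -6.6875; -6.6875 30.0625] = [2.5625 -6.6875; -6.6875 33.0625]
BᵀPA = [-0.8750 2.2500; 6.6250 -6.7500]
K = S⁻¹·BᵀPA = [0.3844 0.7313; 0.2781 -0.0563]
A−BK = [1.2250 1.5500; 0.7281 1.0438]
AᵀP(A−BK) = [4.7438 5.5125; 5.5125 6.9750]
P' = Q + AᵀP(A−BK) = [8.9938 8.5125; 8.5125 9.2250]
tr(P') = 18.2188

18.2188


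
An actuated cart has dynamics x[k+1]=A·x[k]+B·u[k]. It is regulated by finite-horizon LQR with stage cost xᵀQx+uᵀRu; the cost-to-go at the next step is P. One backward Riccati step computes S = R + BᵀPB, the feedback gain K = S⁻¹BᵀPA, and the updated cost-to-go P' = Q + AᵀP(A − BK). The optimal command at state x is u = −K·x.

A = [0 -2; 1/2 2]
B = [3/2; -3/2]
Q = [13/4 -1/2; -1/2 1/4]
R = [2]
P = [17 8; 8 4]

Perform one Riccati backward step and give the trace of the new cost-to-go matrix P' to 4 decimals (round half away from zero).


6.8396

BᵀP = [13.5000 6.0000]
S = R + BᵀPB = [2] + [11.2500] = [13.2500]
BᵀPA = [3.0000 -15.0000]
K = S⁻¹·BᵀPA = [0.2264 -1.1321]
A−BK = [-0.3396 -0.3019; 0.8396 0.3019]
AᵀP(A−BK) = [0.3208 -0.6038; -0.6038 3.0189]
P' = Q + AᵀP(A−BK) = [3.5708 -1.1038; -1.1038 3.2689]
tr(P') = 6.8396


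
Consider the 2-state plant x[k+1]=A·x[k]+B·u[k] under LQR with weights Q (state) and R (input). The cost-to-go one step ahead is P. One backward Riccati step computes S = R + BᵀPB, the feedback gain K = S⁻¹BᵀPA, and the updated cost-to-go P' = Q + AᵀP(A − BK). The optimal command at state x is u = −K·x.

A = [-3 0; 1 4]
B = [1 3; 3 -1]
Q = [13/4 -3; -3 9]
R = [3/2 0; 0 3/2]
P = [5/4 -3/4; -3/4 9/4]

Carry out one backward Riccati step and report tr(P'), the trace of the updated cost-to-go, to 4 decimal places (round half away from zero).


15.8210

BᵀP = [-1.0000 6.0000; 4.5000 -4.5000]
S = R + BᵀPB = [3/2 0; 0 3/2] + [17.0000 -9.0000; -9.0000 18.0000] = [18.5000 -9.0000; -9.0000 19.5000]
BᵀPA = [9.0000 24.0000; -18.0000 -18.0000]
K = S⁻¹·BᵀPA = [0.0483 1.0938; -0.9008 -0.4182]
A−BK = [-0.3458 0.1609; -0.0456 0.3003]
AᵀP(A−BK) = [1.3512 0.6273; 0.6273 2.2198]
P' = Q + AᵀP(A−BK) = [4.6012 -2.3727; -2.3727 11.2198]
tr(P') = 15.8210
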